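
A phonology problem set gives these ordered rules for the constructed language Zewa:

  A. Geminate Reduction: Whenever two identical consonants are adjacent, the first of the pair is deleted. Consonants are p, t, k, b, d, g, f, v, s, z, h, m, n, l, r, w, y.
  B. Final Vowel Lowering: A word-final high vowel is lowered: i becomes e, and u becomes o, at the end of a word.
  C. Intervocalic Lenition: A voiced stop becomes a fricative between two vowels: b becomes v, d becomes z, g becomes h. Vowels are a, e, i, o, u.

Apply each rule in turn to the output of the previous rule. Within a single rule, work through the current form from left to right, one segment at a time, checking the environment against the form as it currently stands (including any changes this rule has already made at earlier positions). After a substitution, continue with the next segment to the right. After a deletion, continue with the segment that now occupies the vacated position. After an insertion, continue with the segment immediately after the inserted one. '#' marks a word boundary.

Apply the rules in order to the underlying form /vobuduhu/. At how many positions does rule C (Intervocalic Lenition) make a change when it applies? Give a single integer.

2

A Geminate Reduction: no change — [vobuduhu]
B Final Vowel Lowering: [vobuduhu] → [vobuduho]
C Intervocalic Lenition: [vobuduho] → [vovuzuho]
Rule C changed 2 position(s).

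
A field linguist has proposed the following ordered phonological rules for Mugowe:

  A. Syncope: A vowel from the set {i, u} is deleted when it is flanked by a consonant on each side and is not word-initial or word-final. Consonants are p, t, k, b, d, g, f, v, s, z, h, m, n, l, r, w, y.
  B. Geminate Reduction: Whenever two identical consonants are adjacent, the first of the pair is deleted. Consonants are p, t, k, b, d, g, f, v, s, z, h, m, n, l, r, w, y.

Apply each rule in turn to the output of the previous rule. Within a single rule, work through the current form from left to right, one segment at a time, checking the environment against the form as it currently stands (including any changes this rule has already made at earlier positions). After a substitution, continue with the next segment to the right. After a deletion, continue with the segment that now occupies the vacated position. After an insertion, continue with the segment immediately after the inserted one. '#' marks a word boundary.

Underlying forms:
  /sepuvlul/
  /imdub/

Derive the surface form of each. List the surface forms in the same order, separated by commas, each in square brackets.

/sepuvlul/:
  A Syncope: [sepuvlul] → [sepvll]
  B Geminate Reduction: [sepvll] → [sepvl]
/imdub/:
  A Syncope: [imdub] → [imdb]
  B Geminate Reduction: no change — [imdb]

[sepvl], [imdb]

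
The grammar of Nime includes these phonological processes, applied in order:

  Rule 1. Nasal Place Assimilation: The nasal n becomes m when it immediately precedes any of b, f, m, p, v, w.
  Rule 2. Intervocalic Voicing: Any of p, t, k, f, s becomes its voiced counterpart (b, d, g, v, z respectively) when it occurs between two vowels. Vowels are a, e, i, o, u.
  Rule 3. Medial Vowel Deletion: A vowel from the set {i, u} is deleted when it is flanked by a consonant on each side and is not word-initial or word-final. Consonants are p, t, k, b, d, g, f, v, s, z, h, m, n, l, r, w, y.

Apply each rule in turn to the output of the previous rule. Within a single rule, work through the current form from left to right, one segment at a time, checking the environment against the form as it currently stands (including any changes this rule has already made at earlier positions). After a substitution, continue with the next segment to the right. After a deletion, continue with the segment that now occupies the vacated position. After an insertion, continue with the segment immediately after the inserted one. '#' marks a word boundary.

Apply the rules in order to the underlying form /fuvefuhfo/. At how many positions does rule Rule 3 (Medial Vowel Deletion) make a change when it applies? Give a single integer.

Rule 1 Nasal Place Assimilation: no change — [fuvefuhfo]
Rule 2 Intervocalic Voicing: [fuvefuhfo] → [fuvevuhfo]
Rule 3 Medial Vowel Deletion: [fuvevuhfo] → [fvevhfo]
Rule Rule 3 changed 2 position(s).

2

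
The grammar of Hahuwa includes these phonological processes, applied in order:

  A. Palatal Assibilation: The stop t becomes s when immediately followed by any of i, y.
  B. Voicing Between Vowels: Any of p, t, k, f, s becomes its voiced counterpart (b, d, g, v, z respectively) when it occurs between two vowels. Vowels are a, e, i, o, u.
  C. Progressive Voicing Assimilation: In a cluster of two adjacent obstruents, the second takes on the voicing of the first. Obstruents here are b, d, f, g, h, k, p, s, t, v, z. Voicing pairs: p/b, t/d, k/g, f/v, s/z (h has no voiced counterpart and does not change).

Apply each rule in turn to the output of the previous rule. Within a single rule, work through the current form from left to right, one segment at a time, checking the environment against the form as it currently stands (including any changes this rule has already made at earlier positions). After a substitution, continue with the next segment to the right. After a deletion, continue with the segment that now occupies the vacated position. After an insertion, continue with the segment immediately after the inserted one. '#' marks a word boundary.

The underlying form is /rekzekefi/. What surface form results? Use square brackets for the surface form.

A Palatal Assibilation: no change — [rekzekefi]
B Voicing Between Vowels: [rekzekefi] → [rekzegevi]
C Progressive Voicing Assimilation: [rekzegevi] → [reksegevi]

[reksegevi]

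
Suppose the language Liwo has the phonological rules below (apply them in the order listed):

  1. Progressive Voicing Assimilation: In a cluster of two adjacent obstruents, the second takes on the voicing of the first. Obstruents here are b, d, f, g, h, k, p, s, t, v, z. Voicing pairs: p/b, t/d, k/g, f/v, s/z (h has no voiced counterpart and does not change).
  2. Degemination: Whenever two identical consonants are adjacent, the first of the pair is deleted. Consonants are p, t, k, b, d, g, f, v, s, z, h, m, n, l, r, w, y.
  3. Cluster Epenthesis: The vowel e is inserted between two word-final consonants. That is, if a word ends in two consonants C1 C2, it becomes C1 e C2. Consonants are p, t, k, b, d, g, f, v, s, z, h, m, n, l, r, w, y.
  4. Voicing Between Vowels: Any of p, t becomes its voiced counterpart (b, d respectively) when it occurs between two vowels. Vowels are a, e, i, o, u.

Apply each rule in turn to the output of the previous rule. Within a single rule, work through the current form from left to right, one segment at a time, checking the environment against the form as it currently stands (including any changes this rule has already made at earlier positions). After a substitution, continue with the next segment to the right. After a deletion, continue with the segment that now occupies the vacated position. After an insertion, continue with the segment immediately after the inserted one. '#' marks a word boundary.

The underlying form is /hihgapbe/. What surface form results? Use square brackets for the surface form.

1 Progressive Voicing Assimilation: [hihgapbe] → [hihkappe]
2 Degemination: [hihkappe] → [hihkape]
3 Cluster Epenthesis: no change — [hihkape]
4 Voicing Between Vowels: [hihkape] → [hihkabe]

[hihkabe]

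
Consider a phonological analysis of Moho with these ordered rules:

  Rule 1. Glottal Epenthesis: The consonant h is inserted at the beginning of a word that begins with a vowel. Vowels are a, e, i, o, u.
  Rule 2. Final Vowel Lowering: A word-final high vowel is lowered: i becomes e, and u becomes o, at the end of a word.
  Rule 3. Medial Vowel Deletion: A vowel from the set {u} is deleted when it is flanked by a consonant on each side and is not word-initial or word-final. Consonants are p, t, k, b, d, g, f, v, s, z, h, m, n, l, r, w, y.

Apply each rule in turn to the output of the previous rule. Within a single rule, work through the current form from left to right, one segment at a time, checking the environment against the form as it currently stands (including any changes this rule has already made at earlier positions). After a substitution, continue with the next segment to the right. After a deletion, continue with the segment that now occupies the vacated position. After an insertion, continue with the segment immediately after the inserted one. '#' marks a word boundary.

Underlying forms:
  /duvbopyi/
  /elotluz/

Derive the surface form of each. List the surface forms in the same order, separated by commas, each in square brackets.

[dvbopye], [helotlz]

/duvbopyi/:
  Rule 1 Glottal Epenthesis: no change — [duvbopyi]
  Rule 2 Final Vowel Lowering: [duvbopyi] → [duvbopye]
  Rule 3 Medial Vowel Deletion: [duvbopye] → [dvbopye]
/elotluz/:
  Rule 1 Glottal Epenthesis: [elotluz] → [helotluz]
  Rule 2 Final Vowel Lowering: no change — [helotluz]
  Rule 3 Medial Vowel Deletion: [helotluz] → [helotlz]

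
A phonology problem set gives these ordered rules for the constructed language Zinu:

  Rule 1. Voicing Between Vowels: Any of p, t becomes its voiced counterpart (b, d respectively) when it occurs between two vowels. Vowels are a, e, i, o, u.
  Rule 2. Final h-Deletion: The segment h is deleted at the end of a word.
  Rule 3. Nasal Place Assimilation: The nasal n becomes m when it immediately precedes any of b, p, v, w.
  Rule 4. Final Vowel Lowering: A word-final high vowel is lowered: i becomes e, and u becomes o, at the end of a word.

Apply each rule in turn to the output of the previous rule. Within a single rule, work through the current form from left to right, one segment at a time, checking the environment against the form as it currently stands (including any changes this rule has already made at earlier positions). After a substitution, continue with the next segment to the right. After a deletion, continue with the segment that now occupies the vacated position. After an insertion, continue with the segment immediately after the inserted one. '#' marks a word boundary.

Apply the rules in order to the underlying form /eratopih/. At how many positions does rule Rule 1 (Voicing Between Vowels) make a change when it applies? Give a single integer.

2

Rule 1 Voicing Between Vowels: [eratopih] → [eradobih]
Rule 2 Final h-Deletion: [eradobih] → [eradobi]
Rule 3 Nasal Place Assimilation: no change — [eradobi]
Rule 4 Final Vowel Lowering: [eradobi] → [eradobe]
Rule Rule 1 changed 2 position(s).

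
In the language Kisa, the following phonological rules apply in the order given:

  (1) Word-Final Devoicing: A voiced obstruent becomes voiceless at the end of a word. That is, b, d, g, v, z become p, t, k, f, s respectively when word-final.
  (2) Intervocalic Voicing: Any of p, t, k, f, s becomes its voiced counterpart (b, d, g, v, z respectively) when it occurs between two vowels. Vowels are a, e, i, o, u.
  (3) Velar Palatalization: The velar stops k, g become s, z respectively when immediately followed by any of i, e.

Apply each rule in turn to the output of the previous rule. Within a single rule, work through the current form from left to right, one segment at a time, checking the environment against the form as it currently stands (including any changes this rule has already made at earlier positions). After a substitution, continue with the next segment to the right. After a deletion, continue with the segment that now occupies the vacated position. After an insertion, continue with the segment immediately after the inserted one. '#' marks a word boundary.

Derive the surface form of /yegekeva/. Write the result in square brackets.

[yezezeva]

(1) Word-Final Devoicing: no change — [yegekeva]
(2) Intervocalic Voicing: [yegekeva] → [yegegeva]
(3) Velar Palatalization: [yegegeva] → [yezezeva]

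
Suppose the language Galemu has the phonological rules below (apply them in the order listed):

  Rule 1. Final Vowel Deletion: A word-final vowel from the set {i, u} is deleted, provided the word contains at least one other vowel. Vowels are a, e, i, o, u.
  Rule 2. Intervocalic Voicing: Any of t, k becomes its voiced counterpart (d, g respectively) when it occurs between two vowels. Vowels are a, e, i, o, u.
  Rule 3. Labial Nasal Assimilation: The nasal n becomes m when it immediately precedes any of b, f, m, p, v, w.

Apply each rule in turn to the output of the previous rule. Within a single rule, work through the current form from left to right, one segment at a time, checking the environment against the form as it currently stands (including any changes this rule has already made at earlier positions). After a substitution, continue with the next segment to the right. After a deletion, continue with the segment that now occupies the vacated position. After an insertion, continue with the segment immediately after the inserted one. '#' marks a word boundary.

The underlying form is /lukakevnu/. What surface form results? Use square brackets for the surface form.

Rule 1 Final Vowel Deletion: [lukakevnu] → [lukakevn]
Rule 2 Intervocalic Voicing: [lukakevn] → [lugagevn]
Rule 3 Labial Nasal Assimilation: no change — [lugagevn]

[lugagevn]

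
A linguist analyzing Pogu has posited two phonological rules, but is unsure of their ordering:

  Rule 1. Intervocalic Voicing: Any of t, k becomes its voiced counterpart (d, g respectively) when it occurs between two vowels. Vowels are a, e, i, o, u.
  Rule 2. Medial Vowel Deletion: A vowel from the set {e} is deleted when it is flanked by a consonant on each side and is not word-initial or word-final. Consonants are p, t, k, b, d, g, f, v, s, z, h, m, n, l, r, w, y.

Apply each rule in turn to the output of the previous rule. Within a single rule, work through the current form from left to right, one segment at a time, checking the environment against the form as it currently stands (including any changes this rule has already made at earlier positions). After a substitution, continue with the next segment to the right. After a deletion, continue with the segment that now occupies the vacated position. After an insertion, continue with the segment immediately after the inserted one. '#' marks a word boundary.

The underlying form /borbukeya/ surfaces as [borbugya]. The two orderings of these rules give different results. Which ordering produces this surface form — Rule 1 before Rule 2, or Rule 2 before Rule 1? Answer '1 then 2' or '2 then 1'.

1 then 2

Order 1 then 2:
  1 Intervocalic Voicing: [borbukeya] → [borbugeya]
  2 Medial Vowel Deletion: [borbugeya] → [borbugya]
  result: [borbugya]
Order 2 then 1:
  2 Medial Vowel Deletion: [borbukeya] → [borbukya]
  1 Intervocalic Voicing: no change — [borbukya]
  result: [borbukya]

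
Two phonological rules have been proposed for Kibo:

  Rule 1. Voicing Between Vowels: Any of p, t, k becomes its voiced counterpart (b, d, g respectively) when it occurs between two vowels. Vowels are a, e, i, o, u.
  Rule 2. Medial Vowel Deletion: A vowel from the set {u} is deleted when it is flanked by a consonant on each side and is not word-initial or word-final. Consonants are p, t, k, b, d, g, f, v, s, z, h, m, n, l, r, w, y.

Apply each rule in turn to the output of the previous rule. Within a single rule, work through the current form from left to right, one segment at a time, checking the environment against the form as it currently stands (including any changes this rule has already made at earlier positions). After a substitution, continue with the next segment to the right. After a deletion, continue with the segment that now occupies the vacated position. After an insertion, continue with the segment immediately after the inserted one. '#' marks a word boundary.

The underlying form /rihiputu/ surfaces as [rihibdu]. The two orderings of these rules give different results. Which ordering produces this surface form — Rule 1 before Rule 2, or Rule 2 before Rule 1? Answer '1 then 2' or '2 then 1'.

1 then 2

Order 1 then 2:
  1 Voicing Between Vowels: [rihiputu] → [rihibudu]
  2 Medial Vowel Deletion: [rihibudu] → [rihibdu]
  result: [rihibdu]
Order 2 then 1:
  2 Medial Vowel Deletion: [rihiputu] → [rihiptu]
  1 Voicing Between Vowels: no change — [rihiptu]
  result: [rihiptu]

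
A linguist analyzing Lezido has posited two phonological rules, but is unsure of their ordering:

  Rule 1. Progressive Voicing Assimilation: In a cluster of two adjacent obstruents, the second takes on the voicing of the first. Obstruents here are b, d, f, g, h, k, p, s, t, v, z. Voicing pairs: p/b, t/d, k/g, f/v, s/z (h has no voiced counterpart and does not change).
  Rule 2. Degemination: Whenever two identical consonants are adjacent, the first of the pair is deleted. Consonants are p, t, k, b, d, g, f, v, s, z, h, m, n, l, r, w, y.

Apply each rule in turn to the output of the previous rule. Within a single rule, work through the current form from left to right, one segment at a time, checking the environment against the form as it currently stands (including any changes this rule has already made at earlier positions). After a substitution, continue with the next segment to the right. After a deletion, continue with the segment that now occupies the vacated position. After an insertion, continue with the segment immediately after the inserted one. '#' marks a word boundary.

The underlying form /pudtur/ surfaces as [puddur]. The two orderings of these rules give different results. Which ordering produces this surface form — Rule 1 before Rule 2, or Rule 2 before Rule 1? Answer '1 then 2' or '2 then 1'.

2 then 1

Order 1 then 2:
  1 Progressive Voicing Assimilation: [pudtur] → [puddur]
  2 Degemination: [puddur] → [pudur]
  result: [pudur]
Order 2 then 1:
  2 Degemination: no change — [pudtur]
  1 Progressive Voicing Assimilation: [pudtur] → [puddur]
  result: [puddur]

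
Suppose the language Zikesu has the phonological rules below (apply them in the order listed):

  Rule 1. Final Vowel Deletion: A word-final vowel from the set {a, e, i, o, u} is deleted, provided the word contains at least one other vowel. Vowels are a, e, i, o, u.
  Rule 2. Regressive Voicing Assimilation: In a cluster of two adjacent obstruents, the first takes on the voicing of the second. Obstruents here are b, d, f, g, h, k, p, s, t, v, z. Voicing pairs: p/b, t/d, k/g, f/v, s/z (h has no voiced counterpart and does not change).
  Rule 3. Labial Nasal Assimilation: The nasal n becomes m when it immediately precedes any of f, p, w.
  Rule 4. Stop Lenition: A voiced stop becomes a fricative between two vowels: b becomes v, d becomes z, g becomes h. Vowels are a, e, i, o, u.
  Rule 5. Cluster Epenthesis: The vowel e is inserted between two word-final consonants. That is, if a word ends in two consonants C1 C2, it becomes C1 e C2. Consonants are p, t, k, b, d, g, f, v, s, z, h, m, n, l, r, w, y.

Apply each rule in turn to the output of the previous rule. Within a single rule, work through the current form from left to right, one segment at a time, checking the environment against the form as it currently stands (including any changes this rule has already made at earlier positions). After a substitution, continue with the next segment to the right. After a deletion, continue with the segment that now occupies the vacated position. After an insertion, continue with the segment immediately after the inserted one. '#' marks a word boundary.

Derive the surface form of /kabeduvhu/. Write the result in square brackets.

[kavezufeh]

Rule 1 Final Vowel Deletion: [kabeduvhu] → [kabeduvh]
Rule 2 Regressive Voicing Assimilation: [kabeduvh] → [kabedufh]
Rule 3 Labial Nasal Assimilation: no change — [kabedufh]
Rule 4 Stop Lenition: [kabedufh] → [kavezufh]
Rule 5 Cluster Epenthesis: [kavezufh] → [kavezufeh]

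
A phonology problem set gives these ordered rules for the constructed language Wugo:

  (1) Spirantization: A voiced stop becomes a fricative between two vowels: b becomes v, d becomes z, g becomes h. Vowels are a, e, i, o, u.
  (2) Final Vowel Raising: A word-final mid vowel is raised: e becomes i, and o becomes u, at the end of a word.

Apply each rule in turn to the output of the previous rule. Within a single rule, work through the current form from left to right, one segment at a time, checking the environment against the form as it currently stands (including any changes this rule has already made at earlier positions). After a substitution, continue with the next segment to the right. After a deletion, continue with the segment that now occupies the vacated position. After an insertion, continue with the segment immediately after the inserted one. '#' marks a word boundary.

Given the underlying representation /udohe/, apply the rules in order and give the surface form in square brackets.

[uzohi]

(1) Spirantization: [udohe] → [uzohe]
(2) Final Vowel Raising: [uzohe] → [uzohi]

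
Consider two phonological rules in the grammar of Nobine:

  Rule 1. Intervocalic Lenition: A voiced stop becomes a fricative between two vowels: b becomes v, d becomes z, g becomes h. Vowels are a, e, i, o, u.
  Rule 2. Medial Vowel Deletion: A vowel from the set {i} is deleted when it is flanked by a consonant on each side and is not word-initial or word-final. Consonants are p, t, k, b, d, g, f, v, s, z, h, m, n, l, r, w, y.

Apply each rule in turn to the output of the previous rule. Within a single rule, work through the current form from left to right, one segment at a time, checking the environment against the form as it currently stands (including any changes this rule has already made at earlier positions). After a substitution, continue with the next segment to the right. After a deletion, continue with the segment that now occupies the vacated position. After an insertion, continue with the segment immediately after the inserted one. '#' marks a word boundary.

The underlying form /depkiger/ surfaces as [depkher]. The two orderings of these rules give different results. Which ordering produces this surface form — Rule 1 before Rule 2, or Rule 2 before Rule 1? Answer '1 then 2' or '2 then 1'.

Order 1 then 2:
  1 Intervocalic Lenition: [depkiger] → [depkiher]
  2 Medial Vowel Deletion: [depkiher] → [depkher]
  result: [depkher]
Order 2 then 1:
  2 Medial Vowel Deletion: [depkiger] → [depkger]
  1 Intervocalic Lenition: no change — [depkger]
  result: [depkger]

1 then 2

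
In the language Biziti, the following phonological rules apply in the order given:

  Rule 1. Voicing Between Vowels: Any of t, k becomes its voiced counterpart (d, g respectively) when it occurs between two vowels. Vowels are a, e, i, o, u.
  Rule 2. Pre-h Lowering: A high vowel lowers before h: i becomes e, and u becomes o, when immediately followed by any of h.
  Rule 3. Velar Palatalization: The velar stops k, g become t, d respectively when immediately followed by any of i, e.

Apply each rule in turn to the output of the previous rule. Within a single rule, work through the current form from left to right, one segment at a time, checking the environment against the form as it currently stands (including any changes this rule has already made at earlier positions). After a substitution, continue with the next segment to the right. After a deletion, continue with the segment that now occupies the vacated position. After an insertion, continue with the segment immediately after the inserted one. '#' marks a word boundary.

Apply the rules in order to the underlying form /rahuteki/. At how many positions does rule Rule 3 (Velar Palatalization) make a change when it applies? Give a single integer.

Rule 1 Voicing Between Vowels: [rahuteki] → [rahudegi]
Rule 2 Pre-h Lowering: no change — [rahudegi]
Rule 3 Velar Palatalization: [rahudegi] → [rahudedi]
Rule Rule 3 changed 1 position(s).

1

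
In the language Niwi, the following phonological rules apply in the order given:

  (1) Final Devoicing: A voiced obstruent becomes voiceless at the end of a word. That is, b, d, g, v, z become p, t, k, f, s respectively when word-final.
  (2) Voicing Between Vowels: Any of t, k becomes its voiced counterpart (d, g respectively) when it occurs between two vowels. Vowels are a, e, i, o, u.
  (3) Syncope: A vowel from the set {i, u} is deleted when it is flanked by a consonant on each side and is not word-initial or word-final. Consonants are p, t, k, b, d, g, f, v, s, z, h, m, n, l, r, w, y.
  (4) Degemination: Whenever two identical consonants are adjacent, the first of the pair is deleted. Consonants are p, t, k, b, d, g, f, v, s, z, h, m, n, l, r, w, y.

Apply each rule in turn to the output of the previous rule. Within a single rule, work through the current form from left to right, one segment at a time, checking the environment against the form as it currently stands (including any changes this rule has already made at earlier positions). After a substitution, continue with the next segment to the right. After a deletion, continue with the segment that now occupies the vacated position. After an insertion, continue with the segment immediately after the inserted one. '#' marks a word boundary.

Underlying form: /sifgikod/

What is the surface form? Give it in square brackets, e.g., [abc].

[sfgot]

(1) Final Devoicing: [sifgikod] → [sifgikot]
(2) Voicing Between Vowels: [sifgikot] → [sifgigot]
(3) Syncope: [sifgigot] → [sfggot]
(4) Degemination: [sfggot] → [sfgot]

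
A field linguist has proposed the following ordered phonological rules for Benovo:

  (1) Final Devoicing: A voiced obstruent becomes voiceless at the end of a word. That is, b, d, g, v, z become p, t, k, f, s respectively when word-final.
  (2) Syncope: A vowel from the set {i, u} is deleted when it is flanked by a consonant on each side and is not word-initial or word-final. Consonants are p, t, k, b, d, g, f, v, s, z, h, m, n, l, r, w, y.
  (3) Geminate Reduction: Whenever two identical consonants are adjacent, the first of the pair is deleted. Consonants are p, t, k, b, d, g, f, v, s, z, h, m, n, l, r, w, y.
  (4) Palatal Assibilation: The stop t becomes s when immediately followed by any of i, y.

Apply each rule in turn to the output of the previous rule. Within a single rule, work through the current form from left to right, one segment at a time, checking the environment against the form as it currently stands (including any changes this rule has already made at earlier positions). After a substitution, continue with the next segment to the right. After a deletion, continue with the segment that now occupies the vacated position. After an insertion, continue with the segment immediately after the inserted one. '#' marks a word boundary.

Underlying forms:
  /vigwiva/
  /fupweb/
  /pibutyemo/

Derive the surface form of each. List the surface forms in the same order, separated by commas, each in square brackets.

[vgwva], [fpwep], [pbsyemo]

/vigwiva/:
  (1) Final Devoicing: no change — [vigwiva]
  (2) Syncope: [vigwiva] → [vgwva]
  (3) Geminate Reduction: no change — [vgwva]
  (4) Palatal Assibilation: no change — [vgwva]
/fupweb/:
  (1) Final Devoicing: [fupweb] → [fupwep]
  (2) Syncope: [fupwep] → [fpwep]
  (3) Geminate Reduction: no change — [fpwep]
  (4) Palatal Assibilation: no change — [fpwep]
/pibutyemo/:
  (1) Final Devoicing: no change — [pibutyemo]
  (2) Syncope: [pibutyemo] → [pbtyemo]
  (3) Geminate Reduction: no change — [pbtyemo]
  (4) Palatal Assibilation: [pbtyemo] → [pbsyemo]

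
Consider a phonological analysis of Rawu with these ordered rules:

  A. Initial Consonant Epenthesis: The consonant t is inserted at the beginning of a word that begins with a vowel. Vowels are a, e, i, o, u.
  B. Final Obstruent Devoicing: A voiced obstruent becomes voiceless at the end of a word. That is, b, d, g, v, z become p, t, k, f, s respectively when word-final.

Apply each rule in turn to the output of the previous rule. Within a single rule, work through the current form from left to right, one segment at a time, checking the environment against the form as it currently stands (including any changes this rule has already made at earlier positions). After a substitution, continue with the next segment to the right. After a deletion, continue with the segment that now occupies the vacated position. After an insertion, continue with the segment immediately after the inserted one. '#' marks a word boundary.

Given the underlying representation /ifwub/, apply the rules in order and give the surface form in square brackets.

A Initial Consonant Epenthesis: [ifwub] → [tifwub]
B Final Obstruent Devoicing: [tifwub] → [tifwup]

[tifwup]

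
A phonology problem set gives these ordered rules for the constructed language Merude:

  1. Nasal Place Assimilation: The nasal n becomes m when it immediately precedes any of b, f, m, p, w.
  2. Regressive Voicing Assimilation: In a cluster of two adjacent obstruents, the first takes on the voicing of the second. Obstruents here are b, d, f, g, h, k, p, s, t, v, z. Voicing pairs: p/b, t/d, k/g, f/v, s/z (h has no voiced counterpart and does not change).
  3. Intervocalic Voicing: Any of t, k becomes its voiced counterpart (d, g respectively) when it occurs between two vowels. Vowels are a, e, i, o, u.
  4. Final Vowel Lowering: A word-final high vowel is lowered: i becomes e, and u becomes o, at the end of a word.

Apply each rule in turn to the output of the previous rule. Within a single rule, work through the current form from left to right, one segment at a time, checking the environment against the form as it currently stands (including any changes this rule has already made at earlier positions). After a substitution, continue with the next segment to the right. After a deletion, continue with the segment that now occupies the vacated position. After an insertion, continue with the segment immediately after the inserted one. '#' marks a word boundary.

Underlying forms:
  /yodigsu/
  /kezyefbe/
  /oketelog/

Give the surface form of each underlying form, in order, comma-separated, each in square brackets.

[yodikso], [kezyevbe], [ogedelog]

/yodigsu/:
  1 Nasal Place Assimilation: no change — [yodigsu]
  2 Regressive Voicing Assimilation: [yodigsu] → [yodiksu]
  3 Intervocalic Voicing: no change — [yodiksu]
  4 Final Vowel Lowering: [yodiksu] → [yodikso]
/kezyefbe/:
  1 Nasal Place Assimilation: no change — [kezyefbe]
  2 Regressive Voicing Assimilation: [kezyefbe] → [kezyevbe]
  3 Intervocalic Voicing: no change — [kezyevbe]
  4 Final Vowel Lowering: no change — [kezyevbe]
/oketelog/:
  1 Nasal Place Assimilation: no change — [oketelog]
  2 Regressive Voicing Assimilation: no change — [oketelog]
  3 Intervocalic Voicing: [oketelog] → [ogedelog]
  4 Final Vowel Lowering: no change — [ogedelog]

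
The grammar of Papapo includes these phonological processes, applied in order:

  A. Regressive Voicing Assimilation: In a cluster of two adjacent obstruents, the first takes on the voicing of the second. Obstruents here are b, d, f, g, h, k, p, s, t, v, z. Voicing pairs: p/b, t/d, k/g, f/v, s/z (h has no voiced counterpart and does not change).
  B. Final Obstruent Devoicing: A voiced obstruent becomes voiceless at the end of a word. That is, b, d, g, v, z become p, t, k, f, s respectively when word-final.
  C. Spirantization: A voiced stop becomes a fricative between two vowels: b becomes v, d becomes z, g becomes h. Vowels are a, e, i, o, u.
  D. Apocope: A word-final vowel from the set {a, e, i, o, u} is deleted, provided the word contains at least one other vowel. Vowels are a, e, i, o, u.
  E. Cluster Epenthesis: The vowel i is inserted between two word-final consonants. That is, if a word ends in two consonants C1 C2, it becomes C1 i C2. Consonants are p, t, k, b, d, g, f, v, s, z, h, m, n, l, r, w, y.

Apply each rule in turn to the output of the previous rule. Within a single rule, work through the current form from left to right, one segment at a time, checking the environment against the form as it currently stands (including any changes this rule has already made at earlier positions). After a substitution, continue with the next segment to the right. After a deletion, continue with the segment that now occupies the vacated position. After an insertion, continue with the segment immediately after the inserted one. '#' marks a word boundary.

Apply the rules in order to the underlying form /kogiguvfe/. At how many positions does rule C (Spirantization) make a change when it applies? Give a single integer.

2

A Regressive Voicing Assimilation: [kogiguvfe] → [kogiguffe]
B Final Obstruent Devoicing: no change — [kogiguffe]
C Spirantization: [kogiguffe] → [kohihuffe]
D Apocope: [kohihuffe] → [kohihuff]
E Cluster Epenthesis: [kohihuff] → [kohihufif]
Rule C changed 2 position(s).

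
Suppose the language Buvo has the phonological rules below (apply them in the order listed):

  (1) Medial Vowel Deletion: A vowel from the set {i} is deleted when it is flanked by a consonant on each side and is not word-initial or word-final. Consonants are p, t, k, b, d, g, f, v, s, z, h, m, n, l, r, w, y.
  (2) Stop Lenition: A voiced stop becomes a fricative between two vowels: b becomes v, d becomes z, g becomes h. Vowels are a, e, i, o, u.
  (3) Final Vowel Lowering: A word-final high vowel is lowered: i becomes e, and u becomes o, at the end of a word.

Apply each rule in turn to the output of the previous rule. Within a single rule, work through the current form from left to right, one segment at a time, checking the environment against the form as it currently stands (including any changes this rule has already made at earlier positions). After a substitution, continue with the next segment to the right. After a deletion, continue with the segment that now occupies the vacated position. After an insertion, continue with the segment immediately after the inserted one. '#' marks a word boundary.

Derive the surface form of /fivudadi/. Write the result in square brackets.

(1) Medial Vowel Deletion: [fivudadi] → [fvudadi]
(2) Stop Lenition: [fvudadi] → [fvuzazi]
(3) Final Vowel Lowering: [fvuzazi] → [fvuzaze]

[fvuzaze]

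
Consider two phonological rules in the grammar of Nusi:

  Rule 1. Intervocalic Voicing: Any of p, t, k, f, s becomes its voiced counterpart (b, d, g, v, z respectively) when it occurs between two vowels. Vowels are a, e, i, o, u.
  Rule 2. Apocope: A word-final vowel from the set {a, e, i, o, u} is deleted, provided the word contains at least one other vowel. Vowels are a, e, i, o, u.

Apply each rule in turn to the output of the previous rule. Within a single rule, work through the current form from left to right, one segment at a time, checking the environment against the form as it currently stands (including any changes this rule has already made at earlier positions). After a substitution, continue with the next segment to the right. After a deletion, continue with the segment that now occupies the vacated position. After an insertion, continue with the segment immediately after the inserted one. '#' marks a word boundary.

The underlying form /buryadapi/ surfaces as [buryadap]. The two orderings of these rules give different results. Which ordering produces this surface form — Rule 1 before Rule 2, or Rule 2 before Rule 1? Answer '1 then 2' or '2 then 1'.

Order 1 then 2:
  1 Intervocalic Voicing: [buryadapi] → [buryadabi]
  2 Apocope: [buryadabi] → [buryadab]
  result: [buryadab]
Order 2 then 1:
  2 Apocope: [buryadapi] → [buryadap]
  1 Intervocalic Voicing: no change — [buryadap]
  result: [buryadap]

2 then 1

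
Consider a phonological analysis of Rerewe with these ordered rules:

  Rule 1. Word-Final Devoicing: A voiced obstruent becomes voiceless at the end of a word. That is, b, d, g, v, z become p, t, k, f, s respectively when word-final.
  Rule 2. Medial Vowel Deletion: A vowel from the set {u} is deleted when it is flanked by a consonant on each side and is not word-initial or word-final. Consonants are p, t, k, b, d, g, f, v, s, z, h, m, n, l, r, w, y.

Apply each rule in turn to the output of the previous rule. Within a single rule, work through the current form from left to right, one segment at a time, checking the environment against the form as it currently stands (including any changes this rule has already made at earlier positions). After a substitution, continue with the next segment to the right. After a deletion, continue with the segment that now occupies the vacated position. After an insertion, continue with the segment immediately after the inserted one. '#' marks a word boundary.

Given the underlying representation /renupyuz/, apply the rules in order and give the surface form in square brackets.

[renpys]

Rule 1 Word-Final Devoicing: [renupyuz] → [renupyus]
Rule 2 Medial Vowel Deletion: [renupyus] → [renpys]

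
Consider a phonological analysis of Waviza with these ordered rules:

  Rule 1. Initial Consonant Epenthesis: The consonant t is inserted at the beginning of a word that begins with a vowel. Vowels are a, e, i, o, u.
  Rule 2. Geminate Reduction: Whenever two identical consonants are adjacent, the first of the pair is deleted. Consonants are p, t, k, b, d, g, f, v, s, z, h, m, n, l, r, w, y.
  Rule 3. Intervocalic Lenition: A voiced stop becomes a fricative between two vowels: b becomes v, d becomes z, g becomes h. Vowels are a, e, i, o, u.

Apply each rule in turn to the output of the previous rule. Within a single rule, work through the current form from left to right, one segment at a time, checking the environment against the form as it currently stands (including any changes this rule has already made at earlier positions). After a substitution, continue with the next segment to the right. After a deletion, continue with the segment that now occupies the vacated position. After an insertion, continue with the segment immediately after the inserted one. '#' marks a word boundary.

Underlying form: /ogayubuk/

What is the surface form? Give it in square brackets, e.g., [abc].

Rule 1 Initial Consonant Epenthesis: [ogayubuk] → [togayubuk]
Rule 2 Geminate Reduction: no change — [togayubuk]
Rule 3 Intervocalic Lenition: [togayubuk] → [tohayuvuk]

[tohayuvuk]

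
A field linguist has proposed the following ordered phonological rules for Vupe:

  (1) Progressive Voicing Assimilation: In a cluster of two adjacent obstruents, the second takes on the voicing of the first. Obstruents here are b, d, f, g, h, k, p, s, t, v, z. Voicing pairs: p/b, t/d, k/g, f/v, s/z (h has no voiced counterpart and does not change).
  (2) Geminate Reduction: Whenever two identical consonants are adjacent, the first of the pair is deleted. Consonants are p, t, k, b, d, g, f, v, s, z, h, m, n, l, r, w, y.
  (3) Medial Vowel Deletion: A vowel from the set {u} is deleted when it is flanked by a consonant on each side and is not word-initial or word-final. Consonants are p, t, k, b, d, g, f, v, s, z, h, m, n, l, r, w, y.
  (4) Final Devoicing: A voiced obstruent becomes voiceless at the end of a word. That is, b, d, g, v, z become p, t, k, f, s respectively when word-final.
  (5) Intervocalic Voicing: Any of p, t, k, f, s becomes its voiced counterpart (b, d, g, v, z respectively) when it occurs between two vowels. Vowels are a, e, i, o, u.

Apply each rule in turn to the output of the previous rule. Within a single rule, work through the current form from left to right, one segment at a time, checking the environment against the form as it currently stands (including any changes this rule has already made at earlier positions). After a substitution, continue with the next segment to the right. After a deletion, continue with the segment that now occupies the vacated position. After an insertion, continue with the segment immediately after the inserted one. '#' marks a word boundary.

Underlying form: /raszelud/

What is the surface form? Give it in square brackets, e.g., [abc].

(1) Progressive Voicing Assimilation: [raszelud] → [rasselud]
(2) Geminate Reduction: [rasselud] → [raselud]
(3) Medial Vowel Deletion: [raselud] → [raseld]
(4) Final Devoicing: [raseld] → [raselt]
(5) Intervocalic Voicing: [raselt] → [razelt]

[razelt]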